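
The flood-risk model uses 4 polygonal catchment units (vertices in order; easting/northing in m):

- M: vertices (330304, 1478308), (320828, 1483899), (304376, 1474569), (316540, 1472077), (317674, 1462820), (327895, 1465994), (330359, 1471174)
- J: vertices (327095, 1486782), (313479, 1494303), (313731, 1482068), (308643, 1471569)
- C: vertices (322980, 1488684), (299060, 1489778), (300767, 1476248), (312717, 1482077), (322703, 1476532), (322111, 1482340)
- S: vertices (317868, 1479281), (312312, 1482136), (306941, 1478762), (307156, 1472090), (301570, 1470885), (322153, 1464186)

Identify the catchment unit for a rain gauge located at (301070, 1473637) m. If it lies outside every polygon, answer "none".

Cast a ray rightward from (301070, 1473637). For each polygon, the edges (by vertex number in listed order) whose endpoints lie on opposite sides of northing = 1473637, where each meets that height, and whether that is right or left of the point:
M: 3–4 at easting≈308925.3 (right), 7–1 at easting≈330340.0 (right) → 2 crossings.
J: 3–4 at easting≈309645.2 (right), 4–1 at easting≈311151.3 (right) → 2 crossings.
C: no edge straddles that height → 0 crossings.
S: 3–4 at easting≈307106.1 (right), 6–1 at easting≈319470.2 (right) → 2 crossings.
All counts are even, so the point lies outside every listed polygon.

none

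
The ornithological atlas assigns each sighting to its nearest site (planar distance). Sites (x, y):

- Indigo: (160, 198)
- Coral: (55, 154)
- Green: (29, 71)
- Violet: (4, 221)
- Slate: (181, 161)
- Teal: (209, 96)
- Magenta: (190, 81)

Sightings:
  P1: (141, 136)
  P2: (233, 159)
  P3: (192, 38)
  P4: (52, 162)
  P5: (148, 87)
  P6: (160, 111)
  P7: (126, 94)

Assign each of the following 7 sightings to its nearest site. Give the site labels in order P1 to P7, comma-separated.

P1 → Slate (d²=2225.00)
P2 → Slate (d²=2708.00)
P3 → Magenta (d²=1853.00)
P4 → Coral (d²=73.00)
P5 → Magenta (d²=1800.00)
P6 → Magenta (d²=1800.00)
P7 → Magenta (d²=4265.00)

Slate, Slate, Magenta, Coral, Magenta, Magenta, Magenta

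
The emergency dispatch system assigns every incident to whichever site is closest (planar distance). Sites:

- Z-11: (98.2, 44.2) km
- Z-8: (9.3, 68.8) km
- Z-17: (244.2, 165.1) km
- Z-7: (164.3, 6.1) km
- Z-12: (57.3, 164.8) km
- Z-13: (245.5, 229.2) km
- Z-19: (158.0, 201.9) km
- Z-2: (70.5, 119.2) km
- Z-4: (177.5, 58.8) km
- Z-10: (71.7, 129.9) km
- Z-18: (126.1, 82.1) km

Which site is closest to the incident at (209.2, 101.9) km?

Z-4

Squared distances to each site:
Z-11: 15650.290; Z-8: 41055.620; Z-17: 5219.240; Z-7: 11193.650; Z-12: 27030.020; Z-13: 17522.980; Z-19: 12621.440; Z-2: 19536.980; Z-4: 2862.500; Z-10: 19690.250; Z-18: 7297.650.
Minimum at Z-4.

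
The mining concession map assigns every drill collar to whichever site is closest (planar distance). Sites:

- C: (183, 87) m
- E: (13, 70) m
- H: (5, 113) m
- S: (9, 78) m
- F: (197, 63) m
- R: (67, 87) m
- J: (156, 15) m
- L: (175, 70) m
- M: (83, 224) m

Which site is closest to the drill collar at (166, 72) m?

L

Squared distances to each site:
C: 514.000; E: 23413.000; H: 27602.000; S: 24685.000; F: 1042.000; R: 10026.000; J: 3349.000; L: 85.000; M: 29993.000.
Minimum at L.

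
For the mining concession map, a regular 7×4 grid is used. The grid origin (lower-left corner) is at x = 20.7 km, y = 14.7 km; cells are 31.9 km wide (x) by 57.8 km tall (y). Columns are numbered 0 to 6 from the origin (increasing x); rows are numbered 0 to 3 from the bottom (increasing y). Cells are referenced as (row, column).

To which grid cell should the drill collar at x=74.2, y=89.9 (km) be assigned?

(1, 1)

Column index: ⌊(74.2 − 20.7) / 31.9⌋ = ⌊1.677⌋ = 1
Row offset from origin: ⌊(89.9 − 14.7) / 57.8⌋ = ⌊1.301⌋ = 1 → row 1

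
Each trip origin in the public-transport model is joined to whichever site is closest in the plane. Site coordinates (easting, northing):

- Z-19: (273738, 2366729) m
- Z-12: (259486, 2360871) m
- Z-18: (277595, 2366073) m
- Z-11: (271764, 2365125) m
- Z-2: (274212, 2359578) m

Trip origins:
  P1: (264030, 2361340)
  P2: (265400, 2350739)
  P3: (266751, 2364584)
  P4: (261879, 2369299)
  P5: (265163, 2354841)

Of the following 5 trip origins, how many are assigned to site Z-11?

1

P1 → Z-12
P2 → Z-12
P3 → Z-11
P4 → Z-12
P5 → Z-12
1 of the 5 goes to Z-11.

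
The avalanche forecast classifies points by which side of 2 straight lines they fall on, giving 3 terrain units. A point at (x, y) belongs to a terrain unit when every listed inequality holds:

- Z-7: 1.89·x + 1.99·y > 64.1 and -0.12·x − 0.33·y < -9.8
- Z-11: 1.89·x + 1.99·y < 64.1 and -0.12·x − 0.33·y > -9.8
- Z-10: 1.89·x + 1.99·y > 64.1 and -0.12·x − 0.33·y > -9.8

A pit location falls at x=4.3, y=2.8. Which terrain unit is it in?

1.89·4.3 + 1.99·2.8 = 13.699, which is < 64.1
-0.12·4.3 − 0.33·2.8 = -1.440, which is > -9.8
This sign pattern matches Z-11.

Z-11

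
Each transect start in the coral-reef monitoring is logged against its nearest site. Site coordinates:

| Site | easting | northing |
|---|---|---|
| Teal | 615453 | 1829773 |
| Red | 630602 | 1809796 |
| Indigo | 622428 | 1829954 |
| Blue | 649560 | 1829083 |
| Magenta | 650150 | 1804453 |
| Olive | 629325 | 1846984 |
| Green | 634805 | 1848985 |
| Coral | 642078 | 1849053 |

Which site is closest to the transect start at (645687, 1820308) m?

Blue

Squared distances to each site:
Teal: 1003680981.000; Red: 338059369.000; Indigo: 634026397.000; Blue: 92000754.000; Magenta: 271299394.000; Olive: 979324020.000; Green: 940788253.000; Coral: 839299906.000.
Minimum at Blue.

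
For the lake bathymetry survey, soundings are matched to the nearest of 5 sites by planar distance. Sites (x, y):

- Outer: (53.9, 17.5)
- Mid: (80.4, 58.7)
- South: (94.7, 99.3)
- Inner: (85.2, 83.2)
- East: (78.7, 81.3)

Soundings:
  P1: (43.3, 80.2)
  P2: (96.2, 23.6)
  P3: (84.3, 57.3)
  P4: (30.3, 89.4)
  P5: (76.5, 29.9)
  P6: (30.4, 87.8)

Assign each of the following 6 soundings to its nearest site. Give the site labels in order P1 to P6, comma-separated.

East, Mid, Mid, East, Outer, East

P1 → East (d²=1254.37)
P2 → Mid (d²=1481.65)
P3 → Mid (d²=17.17)
P4 → East (d²=2408.17)
P5 → Outer (d²=664.52)
P6 → East (d²=2375.14)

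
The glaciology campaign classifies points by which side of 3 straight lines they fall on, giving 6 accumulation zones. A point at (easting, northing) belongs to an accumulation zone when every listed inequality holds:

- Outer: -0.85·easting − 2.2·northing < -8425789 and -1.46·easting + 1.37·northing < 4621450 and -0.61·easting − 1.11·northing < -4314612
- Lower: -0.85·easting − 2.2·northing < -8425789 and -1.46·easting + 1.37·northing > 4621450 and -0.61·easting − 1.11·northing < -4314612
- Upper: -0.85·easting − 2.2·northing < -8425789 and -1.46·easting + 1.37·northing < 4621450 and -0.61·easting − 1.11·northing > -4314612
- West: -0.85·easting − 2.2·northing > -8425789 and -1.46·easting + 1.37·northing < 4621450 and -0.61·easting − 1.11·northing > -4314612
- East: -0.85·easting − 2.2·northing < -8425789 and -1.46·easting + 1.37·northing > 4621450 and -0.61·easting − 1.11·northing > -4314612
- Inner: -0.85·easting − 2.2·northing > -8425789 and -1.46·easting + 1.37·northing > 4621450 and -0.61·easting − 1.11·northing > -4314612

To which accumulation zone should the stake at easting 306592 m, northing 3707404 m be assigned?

-0.85·306592 − 2.2·3707404 = -8416892.000, which is > -8425789
-1.46·306592 + 1.37·3707404 = 4631519.160, which is > 4621450
-0.61·306592 − 1.11·3707404 = -4302239.560, which is > -4314612
This sign pattern matches Inner.

Inner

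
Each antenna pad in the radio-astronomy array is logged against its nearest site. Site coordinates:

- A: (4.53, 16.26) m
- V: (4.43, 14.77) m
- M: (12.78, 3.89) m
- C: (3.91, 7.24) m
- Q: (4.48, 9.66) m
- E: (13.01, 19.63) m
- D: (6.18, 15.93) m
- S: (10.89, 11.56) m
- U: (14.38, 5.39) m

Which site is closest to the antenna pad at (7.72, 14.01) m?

D

Squared distances to each site:
A: 15.239; V: 11.402; M: 128.018; C: 60.349; Q: 29.420; E: 59.568; D: 6.058; S: 16.051; U: 118.660.
Minimum at D.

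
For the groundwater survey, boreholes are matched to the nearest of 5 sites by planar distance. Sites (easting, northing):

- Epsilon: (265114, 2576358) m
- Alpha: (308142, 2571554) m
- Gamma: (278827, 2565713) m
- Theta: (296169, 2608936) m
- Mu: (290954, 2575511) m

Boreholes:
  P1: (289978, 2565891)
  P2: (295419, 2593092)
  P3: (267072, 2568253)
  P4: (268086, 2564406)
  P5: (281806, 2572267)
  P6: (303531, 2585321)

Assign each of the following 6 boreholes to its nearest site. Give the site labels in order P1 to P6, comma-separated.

P1 → Mu (d²=93496976.00)
P2 → Theta (d²=251594836.00)
P3 → Epsilon (d²=69524789.00)
P4 → Gamma (d²=117077330.00)
P5 → Gamma (d²=51829357.00)
P6 → Alpha (d²=210791610.00)

Mu, Theta, Epsilon, Gamma, Gamma, Alpha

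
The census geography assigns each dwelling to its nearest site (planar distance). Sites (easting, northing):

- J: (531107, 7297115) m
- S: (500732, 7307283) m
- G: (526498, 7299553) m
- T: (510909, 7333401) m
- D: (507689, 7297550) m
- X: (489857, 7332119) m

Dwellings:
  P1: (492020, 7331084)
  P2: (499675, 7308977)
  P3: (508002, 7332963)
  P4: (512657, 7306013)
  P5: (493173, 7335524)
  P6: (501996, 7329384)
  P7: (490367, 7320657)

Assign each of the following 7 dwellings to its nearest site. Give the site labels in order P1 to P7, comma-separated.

X, S, T, D, X, T, X

P1 → X (d²=5749794.00)
P2 → S (d²=3986885.00)
P3 → T (d²=8642493.00)
P4 → D (d²=96303393.00)
P5 → X (d²=22589881.00)
P6 → T (d²=95577858.00)
P7 → X (d²=131637544.00)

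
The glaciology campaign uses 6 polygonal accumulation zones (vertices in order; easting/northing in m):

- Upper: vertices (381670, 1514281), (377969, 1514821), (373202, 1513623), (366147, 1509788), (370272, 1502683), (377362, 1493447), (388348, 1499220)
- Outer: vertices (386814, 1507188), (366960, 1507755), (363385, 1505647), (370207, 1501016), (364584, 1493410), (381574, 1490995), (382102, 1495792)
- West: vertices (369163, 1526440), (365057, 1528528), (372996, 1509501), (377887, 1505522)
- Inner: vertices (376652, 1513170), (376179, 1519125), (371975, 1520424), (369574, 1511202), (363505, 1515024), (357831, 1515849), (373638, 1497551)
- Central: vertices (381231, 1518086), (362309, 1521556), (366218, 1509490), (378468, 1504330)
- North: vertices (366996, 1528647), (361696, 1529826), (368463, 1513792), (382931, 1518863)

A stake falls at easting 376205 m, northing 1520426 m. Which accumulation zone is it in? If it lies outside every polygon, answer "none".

Cast a ray rightward from (376205, 1520426). For each polygon, the edges (by vertex number in listed order) whose endpoints lie on opposite sides of northing = 1520426, where each meets that height, and whether that is right or left of the point:
Upper: no edge straddles that height → 0 crossings.
Outer: no edge straddles that height → 0 crossings.
West: 2–3 at easting≈368437.6 (left), 4–1 at easting≈371671.2 (left) → 0 crossings.
Inner: no edge straddles that height → 0 crossings.
Central: 1–2 at easting≈368470.9 (left), 2–3 at easting≈362675.1 (left) → 0 crossings.
North: 2–3 at easting≈365663.2 (left), 4–1 at easting≈380385.4 (right) → 1 crossing.
Only North has an odd count, so the point is inside North.

North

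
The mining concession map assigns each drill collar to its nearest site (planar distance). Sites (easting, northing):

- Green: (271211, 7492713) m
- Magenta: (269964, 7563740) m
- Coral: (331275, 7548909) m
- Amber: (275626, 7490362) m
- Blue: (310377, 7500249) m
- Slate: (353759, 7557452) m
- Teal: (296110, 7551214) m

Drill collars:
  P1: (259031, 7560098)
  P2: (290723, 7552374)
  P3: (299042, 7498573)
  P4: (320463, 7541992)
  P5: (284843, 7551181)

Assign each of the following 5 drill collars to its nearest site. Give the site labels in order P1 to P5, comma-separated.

P1 → Magenta (d²=132794653.00)
P2 → Teal (d²=30365369.00)
P3 → Blue (d²=131291201.00)
P4 → Coral (d²=164744233.00)
P5 → Teal (d²=126946378.00)

Magenta, Teal, Blue, Coral, Teal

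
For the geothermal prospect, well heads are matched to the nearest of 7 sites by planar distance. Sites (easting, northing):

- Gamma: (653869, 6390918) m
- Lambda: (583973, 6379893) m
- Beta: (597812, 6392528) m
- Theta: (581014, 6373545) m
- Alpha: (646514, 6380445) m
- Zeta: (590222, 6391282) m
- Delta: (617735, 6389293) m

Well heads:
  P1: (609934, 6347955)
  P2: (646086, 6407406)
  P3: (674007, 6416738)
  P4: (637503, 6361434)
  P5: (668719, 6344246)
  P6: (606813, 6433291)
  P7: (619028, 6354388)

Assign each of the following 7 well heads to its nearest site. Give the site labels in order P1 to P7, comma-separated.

Theta, Gamma, Gamma, Alpha, Alpha, Beta, Delta

P1 → Theta (d²=1491214500.00)
P2 → Gamma (d²=332429233.00)
P3 → Gamma (d²=1072211444.00)
P4 → Alpha (d²=442616242.00)
P5 → Alpha (d²=1803429626.00)
P6 → Beta (d²=1742640170.00)
P7 → Delta (d²=1220030874.00)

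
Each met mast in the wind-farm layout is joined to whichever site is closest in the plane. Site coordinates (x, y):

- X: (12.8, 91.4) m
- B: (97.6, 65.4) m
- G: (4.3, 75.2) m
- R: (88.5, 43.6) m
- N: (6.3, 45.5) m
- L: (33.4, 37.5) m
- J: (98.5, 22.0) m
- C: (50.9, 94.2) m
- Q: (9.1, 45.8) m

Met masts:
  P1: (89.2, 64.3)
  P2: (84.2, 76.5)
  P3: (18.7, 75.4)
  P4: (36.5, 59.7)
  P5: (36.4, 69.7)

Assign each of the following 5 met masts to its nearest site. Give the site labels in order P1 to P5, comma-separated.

P1 → B (d²=71.77)
P2 → B (d²=302.77)
P3 → G (d²=207.40)
P4 → L (d²=502.45)
P5 → C (d²=810.50)

B, B, G, L, C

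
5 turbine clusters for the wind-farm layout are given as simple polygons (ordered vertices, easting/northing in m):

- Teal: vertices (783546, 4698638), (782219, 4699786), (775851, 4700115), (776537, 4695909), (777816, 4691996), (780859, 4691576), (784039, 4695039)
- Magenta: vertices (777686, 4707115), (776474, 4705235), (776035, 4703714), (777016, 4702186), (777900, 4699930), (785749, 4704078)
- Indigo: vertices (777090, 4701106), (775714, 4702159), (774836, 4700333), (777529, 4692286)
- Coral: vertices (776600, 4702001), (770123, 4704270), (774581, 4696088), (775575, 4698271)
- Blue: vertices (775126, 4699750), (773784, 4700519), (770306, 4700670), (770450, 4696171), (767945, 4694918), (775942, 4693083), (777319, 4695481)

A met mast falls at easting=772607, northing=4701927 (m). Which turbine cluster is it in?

Cast a ray rightward from (772607, 4701927). For each polygon, the edges (by vertex number in listed order) whose endpoints lie on opposite sides of northing = 4701927, where each meets that height, and whether that is right or left of the point:
Teal: no edge straddles that height → 0 crossings.
Magenta: 4–5 at easting≈777117.5 (right), 5–6 at easting≈781678.8 (right) → 2 crossings.
Indigo: 1–2 at easting≈776017.2 (right), 2–3 at easting≈775602.4 (right) → 2 crossings.
Coral: 2–3 at easting≈771399.6 (left), 4–1 at easting≈776579.7 (right) → 1 crossing.
Blue: no edge straddles that height → 0 crossings.
Only Coral has an odd count, so the point is inside Coral.

Coral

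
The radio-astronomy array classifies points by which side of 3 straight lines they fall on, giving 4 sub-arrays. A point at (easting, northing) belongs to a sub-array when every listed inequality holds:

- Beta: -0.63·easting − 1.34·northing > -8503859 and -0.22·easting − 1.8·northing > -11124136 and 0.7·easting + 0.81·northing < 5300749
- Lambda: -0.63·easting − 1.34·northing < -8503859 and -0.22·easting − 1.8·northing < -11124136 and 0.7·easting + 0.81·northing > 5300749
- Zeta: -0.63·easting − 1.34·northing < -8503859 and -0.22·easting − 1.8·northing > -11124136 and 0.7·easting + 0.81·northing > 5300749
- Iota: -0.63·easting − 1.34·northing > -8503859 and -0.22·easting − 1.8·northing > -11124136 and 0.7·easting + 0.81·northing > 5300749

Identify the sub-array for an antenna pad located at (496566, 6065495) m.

-0.63·496566 − 1.34·6065495 = -8440599.880, which is > -8503859
-0.22·496566 − 1.8·6065495 = -11027135.520, which is > -11124136
0.7·496566 + 0.81·6065495 = 5260647.150, which is < 5300749
This sign pattern matches Beta.

Beta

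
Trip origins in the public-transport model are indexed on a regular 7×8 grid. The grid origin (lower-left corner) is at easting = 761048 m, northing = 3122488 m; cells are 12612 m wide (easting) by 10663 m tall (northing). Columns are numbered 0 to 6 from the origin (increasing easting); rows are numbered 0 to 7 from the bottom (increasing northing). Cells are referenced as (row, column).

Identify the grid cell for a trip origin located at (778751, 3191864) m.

Column index: ⌊(778751 − 761048) / 12612⌋ = ⌊1.404⌋ = 1
Row offset from origin: ⌊(3191864 − 3122488) / 10663⌋ = ⌊6.506⌋ = 6 → row 6

(6, 1)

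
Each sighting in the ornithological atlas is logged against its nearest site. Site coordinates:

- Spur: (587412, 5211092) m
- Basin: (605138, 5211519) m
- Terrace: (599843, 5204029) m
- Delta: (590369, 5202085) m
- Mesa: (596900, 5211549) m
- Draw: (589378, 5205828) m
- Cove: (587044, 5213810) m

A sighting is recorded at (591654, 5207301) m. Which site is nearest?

Draw

Squared distances to each site:
Spur: 32366245.000; Basin: 199609780.000; Terrace: 77765705.000; Delta: 28857881.000; Mesa: 45566020.000; Draw: 7349905.000; Cove: 63619181.000.
Minimum at Draw.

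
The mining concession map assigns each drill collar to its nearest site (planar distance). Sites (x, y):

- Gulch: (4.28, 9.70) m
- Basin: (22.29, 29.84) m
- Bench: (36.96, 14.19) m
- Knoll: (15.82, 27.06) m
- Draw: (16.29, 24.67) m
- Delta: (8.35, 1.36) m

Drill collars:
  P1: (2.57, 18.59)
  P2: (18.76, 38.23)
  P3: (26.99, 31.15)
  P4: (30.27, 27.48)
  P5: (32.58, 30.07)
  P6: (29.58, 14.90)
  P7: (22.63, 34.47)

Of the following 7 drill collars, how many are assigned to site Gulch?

P1 → Gulch
P2 → Basin
P3 → Basin
P4 → Basin
P5 → Basin
P6 → Bench
P7 → Basin
1 of the 7 goes to Gulch.

1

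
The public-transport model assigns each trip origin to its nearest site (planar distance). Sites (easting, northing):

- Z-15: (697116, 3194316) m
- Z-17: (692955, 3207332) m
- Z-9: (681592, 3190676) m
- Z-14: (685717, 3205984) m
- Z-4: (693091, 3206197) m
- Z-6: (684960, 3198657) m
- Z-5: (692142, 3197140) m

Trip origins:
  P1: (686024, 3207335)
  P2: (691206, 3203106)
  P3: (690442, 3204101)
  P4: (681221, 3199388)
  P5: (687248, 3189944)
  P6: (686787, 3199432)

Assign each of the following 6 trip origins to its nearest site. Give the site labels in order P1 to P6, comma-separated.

Z-14, Z-4, Z-4, Z-6, Z-9, Z-6

P1 → Z-14 (d²=1919450.00)
P2 → Z-4 (d²=13107506.00)
P3 → Z-4 (d²=11410417.00)
P4 → Z-6 (d²=14514482.00)
P5 → Z-9 (d²=32526160.00)
P6 → Z-6 (d²=3938554.00)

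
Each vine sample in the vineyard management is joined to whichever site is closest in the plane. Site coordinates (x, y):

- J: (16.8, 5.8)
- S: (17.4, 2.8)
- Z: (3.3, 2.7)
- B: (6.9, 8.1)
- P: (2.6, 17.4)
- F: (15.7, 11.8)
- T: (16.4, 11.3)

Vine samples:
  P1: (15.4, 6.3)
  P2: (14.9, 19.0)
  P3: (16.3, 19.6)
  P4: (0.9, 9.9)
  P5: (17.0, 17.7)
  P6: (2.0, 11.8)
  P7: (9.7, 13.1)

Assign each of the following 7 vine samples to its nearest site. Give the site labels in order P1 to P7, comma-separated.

P1 → J (d²=2.21)
P2 → F (d²=52.48)
P3 → F (d²=61.20)
P4 → B (d²=39.24)
P5 → F (d²=36.50)
P6 → P (d²=31.72)
P7 → B (d²=32.84)

J, F, F, B, F, P, B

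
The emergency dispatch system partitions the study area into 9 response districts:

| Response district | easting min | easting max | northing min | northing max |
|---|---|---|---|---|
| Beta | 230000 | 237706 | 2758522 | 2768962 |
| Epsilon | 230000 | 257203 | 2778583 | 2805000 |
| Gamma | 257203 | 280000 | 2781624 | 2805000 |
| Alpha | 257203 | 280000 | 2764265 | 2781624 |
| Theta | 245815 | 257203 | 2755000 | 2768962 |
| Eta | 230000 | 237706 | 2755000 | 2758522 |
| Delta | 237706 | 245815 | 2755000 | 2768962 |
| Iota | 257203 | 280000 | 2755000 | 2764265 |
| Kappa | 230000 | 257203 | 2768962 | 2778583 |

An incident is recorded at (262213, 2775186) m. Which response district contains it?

Alpha

The point has easting = 262213 and northing = 2775186.
Only Alpha satisfies 257203 ≤ easting ≤ 280000 and 2764265 ≤ northing ≤ 2781624.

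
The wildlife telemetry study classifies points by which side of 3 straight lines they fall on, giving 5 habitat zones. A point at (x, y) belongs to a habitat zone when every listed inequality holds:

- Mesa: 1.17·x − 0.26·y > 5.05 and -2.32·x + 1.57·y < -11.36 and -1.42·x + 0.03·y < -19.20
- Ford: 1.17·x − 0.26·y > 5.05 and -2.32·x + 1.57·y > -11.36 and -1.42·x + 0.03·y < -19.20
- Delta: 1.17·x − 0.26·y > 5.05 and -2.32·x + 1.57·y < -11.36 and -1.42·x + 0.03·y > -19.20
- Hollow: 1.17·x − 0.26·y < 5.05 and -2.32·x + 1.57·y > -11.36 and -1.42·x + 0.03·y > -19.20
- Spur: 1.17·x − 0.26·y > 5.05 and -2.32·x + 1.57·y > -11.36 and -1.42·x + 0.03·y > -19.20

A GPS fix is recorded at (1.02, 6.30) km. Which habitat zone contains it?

1.17·1.02 − 0.26·6.30 = -0.445, which is < 5.05
-2.32·1.02 + 1.57·6.30 = 7.525, which is > -11.36
-1.42·1.02 + 0.03·6.30 = -1.259, which is > -19.20
This sign pattern matches Hollow.

Hollow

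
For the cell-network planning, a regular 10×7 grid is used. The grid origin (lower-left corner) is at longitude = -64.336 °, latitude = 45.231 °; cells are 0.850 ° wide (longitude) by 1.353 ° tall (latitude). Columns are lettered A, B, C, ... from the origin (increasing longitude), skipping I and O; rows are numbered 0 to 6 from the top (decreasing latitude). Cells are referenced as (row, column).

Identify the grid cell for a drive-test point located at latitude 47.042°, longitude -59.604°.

(5, F)

Column index: ⌊(-59.604 − -64.336) / 0.850⌋ = ⌊5.567⌋ = 5 → column F
Row offset from origin: ⌊(47.042 − 45.231) / 1.353⌋ = ⌊1.339⌋ = 1 → row 5 (counted from top)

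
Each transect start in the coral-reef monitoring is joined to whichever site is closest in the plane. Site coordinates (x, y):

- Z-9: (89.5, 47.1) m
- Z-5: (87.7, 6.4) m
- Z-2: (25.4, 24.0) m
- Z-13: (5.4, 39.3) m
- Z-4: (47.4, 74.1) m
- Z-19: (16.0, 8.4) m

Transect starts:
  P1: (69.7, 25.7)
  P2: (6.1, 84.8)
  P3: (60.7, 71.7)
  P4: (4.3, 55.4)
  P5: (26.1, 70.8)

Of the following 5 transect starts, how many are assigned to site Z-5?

P1 → Z-5
P2 → Z-4
P3 → Z-4
P4 → Z-13
P5 → Z-4
1 of the 5 goes to Z-5.

1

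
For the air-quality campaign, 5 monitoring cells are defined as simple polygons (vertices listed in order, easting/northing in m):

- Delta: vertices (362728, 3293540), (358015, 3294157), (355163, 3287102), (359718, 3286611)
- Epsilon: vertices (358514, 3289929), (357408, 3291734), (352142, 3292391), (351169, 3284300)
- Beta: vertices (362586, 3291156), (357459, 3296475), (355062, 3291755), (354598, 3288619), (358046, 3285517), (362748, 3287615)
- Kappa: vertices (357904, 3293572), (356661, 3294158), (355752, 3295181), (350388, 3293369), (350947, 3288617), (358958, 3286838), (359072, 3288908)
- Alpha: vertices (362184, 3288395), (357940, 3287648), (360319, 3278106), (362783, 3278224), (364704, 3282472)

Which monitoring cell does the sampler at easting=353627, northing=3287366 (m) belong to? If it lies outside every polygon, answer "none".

Cast a ray rightward from (353627, 3287366). For each polygon, the edges (by vertex number in listed order) whose endpoints lie on opposite sides of northing = 3287366, where each meets that height, and whether that is right or left of the point:
Delta: 2–3 at easting≈355269.7 (right), 4–1 at easting≈360046.0 (right) → 2 crossings.
Epsilon: 3–4 at easting≈351537.7 (left), 4–1 at easting≈355169.7 (right) → 1 crossing.
Beta: 4–5 at easting≈355990.8 (right), 5–6 at easting≈362189.9 (right) → 2 crossings.
Kappa: 5–6 at easting≈356580.4 (right), 6–7 at easting≈358987.1 (right) → 2 crossings.
Alpha: 2–3 at easting≈358010.3 (right), 5–1 at easting≈362621.8 (right) → 2 crossings.
Only Epsilon has an odd count, so the point is inside Epsilon.

Epsilon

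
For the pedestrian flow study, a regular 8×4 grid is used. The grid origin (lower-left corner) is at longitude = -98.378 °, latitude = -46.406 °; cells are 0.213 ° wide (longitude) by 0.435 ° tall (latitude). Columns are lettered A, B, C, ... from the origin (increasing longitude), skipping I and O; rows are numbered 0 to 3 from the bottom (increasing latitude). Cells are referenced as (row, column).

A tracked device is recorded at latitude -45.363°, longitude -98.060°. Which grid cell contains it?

Column index: ⌊(-98.060 − -98.378) / 0.213⌋ = ⌊1.493⌋ = 1 → column B
Row offset from origin: ⌊(-45.363 − -46.406) / 0.435⌋ = ⌊2.398⌋ = 2 → row 2

(2, B)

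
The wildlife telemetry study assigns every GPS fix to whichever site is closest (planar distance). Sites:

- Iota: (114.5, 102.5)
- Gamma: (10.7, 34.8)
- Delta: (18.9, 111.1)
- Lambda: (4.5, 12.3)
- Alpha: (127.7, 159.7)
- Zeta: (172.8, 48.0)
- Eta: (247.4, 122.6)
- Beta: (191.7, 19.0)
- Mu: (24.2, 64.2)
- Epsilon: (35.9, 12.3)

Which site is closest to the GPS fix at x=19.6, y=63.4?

Squared distances to each site:
Iota: 10534.820; Gamma: 897.170; Delta: 2275.780; Lambda: 2839.220; Alpha: 20959.300; Zeta: 23707.400; Eta: 55397.480; Beta: 31589.770; Mu: 21.800; Epsilon: 2876.900.
Minimum at Mu.

Mu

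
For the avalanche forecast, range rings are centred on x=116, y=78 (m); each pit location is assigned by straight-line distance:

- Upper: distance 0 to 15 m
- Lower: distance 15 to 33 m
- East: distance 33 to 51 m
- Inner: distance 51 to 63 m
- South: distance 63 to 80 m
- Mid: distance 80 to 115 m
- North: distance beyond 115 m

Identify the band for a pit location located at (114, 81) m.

Distance = √((114−116)² + (81−78)²) = √(4.000 + 9.000) = 3.606 m.
0 ≤ 3.606 < 15 → Upper.

Upper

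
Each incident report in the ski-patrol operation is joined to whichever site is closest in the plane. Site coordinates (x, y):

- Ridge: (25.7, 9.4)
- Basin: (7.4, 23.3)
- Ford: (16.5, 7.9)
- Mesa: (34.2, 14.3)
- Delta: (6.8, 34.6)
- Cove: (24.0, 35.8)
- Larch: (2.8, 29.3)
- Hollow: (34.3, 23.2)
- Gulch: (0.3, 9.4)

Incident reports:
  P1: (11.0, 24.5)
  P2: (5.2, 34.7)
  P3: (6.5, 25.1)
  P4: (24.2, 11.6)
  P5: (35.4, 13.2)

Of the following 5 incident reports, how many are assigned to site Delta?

P1 → Basin
P2 → Delta
P3 → Basin
P4 → Ridge
P5 → Mesa
1 of the 5 goes to Delta.

1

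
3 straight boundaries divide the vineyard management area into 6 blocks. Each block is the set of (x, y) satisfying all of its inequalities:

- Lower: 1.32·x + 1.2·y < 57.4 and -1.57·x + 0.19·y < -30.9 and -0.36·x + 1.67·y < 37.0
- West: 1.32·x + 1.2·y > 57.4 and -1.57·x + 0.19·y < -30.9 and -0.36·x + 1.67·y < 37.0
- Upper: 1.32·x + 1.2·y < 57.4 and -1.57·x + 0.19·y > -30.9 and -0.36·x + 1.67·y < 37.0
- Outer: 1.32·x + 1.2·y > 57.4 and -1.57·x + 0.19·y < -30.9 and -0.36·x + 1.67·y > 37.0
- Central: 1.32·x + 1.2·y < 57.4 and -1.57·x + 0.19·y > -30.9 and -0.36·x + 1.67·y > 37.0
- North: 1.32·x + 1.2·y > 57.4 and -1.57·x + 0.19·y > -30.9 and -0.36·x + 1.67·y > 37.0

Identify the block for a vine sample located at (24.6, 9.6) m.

Lower

1.32·24.6 + 1.2·9.6 = 43.992, which is < 57.4
-1.57·24.6 + 0.19·9.6 = -36.798, which is < -30.9
-0.36·24.6 + 1.67·9.6 = 7.176, which is < 37.0
This sign pattern matches Lower.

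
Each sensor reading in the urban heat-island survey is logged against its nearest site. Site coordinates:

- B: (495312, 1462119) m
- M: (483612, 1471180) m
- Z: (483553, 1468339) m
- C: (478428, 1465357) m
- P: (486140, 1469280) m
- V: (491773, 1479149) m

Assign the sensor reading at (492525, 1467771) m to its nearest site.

Squared distances to each site:
B: 39712473.000; M: 91062850.000; Z: 80819408.000; C: 204552805.000; P: 43045306.000; V: 130024388.000.
Minimum at B.

B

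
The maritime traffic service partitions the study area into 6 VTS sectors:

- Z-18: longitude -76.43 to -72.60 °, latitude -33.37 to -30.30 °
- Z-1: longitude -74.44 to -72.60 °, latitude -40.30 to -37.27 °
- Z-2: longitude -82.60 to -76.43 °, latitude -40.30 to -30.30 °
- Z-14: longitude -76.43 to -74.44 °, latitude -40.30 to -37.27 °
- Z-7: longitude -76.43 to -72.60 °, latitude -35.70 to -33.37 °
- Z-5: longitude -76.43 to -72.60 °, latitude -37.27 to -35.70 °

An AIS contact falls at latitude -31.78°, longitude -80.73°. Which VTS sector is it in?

The point has longitude = -80.73 and latitude = -31.78.
Only Z-2 satisfies -82.60 ≤ longitude ≤ -76.43 and -40.30 ≤ latitude ≤ -30.30.

Z-2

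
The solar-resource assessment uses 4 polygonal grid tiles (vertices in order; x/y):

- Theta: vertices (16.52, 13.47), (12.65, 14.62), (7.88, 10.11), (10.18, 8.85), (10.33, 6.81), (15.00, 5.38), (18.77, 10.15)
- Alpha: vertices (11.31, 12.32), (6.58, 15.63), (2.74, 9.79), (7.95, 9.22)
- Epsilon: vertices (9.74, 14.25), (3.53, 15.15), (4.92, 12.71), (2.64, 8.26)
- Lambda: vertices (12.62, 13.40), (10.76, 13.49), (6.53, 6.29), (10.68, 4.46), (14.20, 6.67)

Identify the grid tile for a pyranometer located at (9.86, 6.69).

Lambda

Cast a ray rightward from (9.86, 6.69). For each polygon, the edges (by vertex number in listed order) whose endpoints lie on opposite sides of y = 6.69, where each meets that height, and whether that is right or left of the point:
Theta: 5–6 at x≈10.722 (right), 6–7 at x≈16.035 (right) → 2 crossings.
Alpha: no edge straddles that height → 0 crossings.
Epsilon: no edge straddles that height → 0 crossings.
Lambda: 2–3 at x≈6.765 (left), 5–1 at x≈14.195 (right) → 1 crossing.
Only Lambda has an odd count, so the point is inside Lambda.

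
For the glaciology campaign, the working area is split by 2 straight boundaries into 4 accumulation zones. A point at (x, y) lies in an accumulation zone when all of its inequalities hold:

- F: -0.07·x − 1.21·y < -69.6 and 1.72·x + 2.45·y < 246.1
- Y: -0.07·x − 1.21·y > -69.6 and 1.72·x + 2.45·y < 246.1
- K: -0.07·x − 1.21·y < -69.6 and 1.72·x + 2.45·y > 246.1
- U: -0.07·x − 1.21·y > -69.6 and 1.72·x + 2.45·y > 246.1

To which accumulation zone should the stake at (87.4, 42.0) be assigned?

-0.07·87.4 − 1.21·42.0 = -56.938, which is > -69.6
1.72·87.4 + 2.45·42.0 = 253.228, which is > 246.1
This sign pattern matches U.

U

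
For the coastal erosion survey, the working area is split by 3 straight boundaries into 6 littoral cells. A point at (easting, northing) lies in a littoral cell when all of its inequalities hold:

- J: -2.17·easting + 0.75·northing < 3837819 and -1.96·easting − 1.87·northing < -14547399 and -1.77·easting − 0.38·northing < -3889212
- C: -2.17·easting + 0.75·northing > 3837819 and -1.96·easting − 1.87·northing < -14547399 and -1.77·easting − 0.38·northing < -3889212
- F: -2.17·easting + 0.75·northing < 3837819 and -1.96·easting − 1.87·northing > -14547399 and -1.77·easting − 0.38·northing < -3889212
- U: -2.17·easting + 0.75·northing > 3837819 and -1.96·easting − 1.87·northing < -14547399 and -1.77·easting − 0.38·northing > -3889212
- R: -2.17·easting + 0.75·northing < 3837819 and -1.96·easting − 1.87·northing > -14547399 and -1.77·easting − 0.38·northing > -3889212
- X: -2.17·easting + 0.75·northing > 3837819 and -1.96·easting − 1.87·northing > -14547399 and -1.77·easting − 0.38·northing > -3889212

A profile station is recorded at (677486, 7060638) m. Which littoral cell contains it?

R

-2.17·677486 + 0.75·7060638 = 3825333.880, which is < 3837819
-1.96·677486 − 1.87·7060638 = -14531265.620, which is > -14547399
-1.77·677486 − 0.38·7060638 = -3882192.660, which is > -3889212
This sign pattern matches R.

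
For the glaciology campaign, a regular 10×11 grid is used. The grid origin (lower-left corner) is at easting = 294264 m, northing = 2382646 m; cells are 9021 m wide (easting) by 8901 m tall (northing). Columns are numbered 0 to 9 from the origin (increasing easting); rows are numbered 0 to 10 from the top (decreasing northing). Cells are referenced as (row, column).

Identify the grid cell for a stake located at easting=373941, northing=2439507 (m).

(4, 8)

Column index: ⌊(373941 − 294264) / 9021⌋ = ⌊8.832⌋ = 8
Row offset from origin: ⌊(2439507 − 2382646) / 8901⌋ = ⌊6.388⌋ = 6 → row 4 (counted from top)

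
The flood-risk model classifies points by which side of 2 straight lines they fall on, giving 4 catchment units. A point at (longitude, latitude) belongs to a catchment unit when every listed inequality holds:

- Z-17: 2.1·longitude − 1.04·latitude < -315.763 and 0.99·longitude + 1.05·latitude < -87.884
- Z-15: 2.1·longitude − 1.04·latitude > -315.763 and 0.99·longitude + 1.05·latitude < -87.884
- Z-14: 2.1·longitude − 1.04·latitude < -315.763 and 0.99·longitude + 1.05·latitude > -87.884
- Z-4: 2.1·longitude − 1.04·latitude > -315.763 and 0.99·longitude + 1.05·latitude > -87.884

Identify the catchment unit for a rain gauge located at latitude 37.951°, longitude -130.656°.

Z-15

2.1·-130.656 − 1.04·37.951 = -313.847, which is > -315.763
0.99·-130.656 + 1.05·37.951 = -89.501, which is < -87.884
This sign pattern matches Z-15.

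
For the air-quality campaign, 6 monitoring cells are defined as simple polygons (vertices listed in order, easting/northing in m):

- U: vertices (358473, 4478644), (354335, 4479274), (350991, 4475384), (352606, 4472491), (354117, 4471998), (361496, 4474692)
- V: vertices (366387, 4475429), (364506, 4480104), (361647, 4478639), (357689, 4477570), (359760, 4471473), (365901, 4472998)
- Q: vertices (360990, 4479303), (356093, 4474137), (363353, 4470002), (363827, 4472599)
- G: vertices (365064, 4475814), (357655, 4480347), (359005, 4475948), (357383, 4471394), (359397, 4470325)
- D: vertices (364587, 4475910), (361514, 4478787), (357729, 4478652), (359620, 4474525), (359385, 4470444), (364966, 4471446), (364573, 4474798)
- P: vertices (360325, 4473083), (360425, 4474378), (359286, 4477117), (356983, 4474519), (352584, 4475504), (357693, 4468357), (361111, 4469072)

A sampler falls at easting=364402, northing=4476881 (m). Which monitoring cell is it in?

V

Cast a ray rightward from (364402, 4476881). For each polygon, the edges (by vertex number in listed order) whose endpoints lie on opposite sides of northing = 4476881, where each meets that height, and whether that is right or left of the point:
U: 2–3 at easting≈352277.9 (left), 6–1 at easting≈359821.6 (left) → 0 crossings.
V: 1–2 at easting≈365802.8 (right), 4–5 at easting≈357923.0 (left) → 1 crossing.
Q: 1–2 at easting≈358694.1 (left), 4–1 at easting≈362014.9 (left) → 0 crossings.
G: 1–2 at easting≈363320.0 (left), 2–3 at easting≈358718.7 (left) → 0 crossings.
D: 1–2 at easting≈363549.8 (left), 3–4 at easting≈358540.5 (left) → 0 crossings.
P: 2–3 at easting≈359384.1 (left), 3–4 at easting≈359076.8 (left) → 0 crossings.
Only V has an odd count, so the point is inside V.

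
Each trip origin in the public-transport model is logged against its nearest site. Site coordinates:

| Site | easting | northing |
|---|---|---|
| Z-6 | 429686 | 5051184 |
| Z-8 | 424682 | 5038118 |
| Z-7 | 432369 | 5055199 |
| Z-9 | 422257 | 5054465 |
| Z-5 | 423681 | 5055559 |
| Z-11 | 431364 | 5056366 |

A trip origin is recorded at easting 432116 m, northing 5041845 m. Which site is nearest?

Squared distances to each site:
Z-6: 93121821.000; Z-8: 69154885.000; Z-7: 178393325.000; Z-9: 256464281.000; Z-5: 259223021.000; Z-11: 211424945.000.
Minimum at Z-8.

Z-8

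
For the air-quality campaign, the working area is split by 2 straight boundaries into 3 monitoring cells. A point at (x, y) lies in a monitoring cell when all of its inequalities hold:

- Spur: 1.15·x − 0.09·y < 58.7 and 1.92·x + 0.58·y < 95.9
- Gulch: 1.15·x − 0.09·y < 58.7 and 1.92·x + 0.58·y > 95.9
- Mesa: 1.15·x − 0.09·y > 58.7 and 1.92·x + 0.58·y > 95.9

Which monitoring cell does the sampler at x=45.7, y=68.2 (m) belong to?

1.15·45.7 − 0.09·68.2 = 46.417, which is < 58.7
1.92·45.7 + 0.58·68.2 = 127.300, which is > 95.9
This sign pattern matches Gulch.

Gulch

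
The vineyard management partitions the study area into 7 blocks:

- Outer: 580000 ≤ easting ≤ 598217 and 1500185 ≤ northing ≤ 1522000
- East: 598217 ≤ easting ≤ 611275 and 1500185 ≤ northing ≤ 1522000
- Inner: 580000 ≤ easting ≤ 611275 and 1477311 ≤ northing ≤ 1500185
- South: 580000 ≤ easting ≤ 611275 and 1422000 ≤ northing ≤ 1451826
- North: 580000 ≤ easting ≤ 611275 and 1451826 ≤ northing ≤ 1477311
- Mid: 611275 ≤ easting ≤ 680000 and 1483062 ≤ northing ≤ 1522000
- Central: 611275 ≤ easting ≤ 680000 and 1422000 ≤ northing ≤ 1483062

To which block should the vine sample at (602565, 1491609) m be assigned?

Inner

The point has easting = 602565 and northing = 1491609.
Only Inner satisfies 580000 ≤ easting ≤ 611275 and 1477311 ≤ northing ≤ 1500185.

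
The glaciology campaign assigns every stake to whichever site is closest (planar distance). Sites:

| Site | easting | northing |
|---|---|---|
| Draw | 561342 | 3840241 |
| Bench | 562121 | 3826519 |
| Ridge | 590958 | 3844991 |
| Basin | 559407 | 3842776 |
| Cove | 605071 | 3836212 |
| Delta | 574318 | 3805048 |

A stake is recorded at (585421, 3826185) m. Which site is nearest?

Squared distances to each site:
Draw: 777369377.000; Bench: 543001556.000; Ridge: 384324005.000; Basin: 951989477.000; Cove: 486663229.000; Delta: 570049378.000.
Minimum at Ridge.

Ridge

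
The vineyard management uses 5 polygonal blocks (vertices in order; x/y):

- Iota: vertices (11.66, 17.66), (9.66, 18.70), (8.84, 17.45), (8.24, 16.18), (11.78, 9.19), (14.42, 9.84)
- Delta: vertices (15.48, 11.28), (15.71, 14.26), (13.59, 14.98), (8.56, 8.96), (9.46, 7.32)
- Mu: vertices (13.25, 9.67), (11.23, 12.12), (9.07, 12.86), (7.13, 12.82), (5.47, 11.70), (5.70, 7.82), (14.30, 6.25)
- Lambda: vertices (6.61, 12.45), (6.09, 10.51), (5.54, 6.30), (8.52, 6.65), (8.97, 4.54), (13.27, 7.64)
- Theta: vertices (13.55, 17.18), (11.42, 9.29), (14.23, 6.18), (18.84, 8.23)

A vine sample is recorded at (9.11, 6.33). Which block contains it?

Cast a ray rightward from (9.11, 6.33). For each polygon, the edges (by vertex number in listed order) whose endpoints lie on opposite sides of y = 6.33, where each meets that height, and whether that is right or left of the point:
Iota: no edge straddles that height → 0 crossings.
Delta: no edge straddles that height → 0 crossings.
Mu: 6–7 at x≈13.862 (right), 7–1 at x≈14.275 (right) → 2 crossings.
Lambda: 2–3 at x≈5.544 (left), 3–4 at x≈5.795 (left), 4–5 at x≈8.588 (left), 5–6 at x≈11.453 (right) → 1 crossing.
Theta: 2–3 at x≈14.094 (right), 3–4 at x≈14.567 (right) → 2 crossings.
Only Lambda has an odd count, so the point is inside Lambda.

Lambda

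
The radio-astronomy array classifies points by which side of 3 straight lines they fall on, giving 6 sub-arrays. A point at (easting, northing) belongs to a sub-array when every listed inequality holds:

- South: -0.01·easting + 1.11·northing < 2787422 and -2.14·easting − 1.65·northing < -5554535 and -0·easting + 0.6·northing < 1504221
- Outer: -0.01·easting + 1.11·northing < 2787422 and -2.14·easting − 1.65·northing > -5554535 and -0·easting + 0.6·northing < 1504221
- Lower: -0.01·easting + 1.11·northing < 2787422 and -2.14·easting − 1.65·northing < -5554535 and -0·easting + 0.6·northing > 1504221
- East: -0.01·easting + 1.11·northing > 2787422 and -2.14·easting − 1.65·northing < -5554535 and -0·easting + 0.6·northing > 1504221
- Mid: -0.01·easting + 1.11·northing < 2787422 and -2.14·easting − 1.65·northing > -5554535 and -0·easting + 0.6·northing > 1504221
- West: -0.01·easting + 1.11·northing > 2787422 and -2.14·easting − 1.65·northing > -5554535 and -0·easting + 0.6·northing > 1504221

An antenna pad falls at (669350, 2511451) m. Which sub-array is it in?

Lower

-0.01·669350 + 1.11·2511451 = 2781017.110, which is < 2787422
-2.14·669350 − 1.65·2511451 = -5576303.150, which is < -5554535
-0·669350 + 0.6·2511451 = 1506870.600, which is > 1504221
This sign pattern matches Lower.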